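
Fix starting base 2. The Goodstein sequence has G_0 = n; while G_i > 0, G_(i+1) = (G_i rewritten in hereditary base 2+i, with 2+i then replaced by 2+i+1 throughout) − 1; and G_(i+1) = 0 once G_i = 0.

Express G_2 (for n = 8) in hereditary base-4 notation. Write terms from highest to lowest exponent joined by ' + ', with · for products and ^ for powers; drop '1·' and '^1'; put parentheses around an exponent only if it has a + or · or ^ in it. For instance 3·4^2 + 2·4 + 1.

2·4^4 + 2·4^2 + 2·4 + 1

8 —HB2→ 2^(2 + 1) —bump→ 3^(3 + 1) = 81 —(−1)→ 80
80 —HB3→ 2·3^3 + 2·3^2 + 2·3 + 2 —bump→ 2·4^4 + 2·4^2 + 2·4 + 2 = 554 —(−1)→ 553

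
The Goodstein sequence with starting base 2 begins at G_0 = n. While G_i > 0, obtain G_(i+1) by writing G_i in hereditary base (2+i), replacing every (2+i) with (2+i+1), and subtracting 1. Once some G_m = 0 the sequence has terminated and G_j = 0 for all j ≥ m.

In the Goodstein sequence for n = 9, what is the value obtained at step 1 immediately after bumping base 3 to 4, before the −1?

9 —HB2→ 2^(2 + 1) + 1 —bump→ 3^(3 + 1) + 1 = 82 —(−1)→ 81
81 —HB3→ 3^(3 + 1) —bump→ 4^(4 + 1) = 1024 —(−1)→ 1023

1024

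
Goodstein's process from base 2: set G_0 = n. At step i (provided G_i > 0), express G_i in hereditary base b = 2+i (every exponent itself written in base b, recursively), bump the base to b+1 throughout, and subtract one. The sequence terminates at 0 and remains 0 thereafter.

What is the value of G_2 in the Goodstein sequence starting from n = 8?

i=0: 8 = 2^(2 + 1) (b=2); 2→3: 3^(3 + 1) = 81; 81−1 = 80
i=1: 80 = 2·3^3 + 2·3^2 + 2·3 + 2 (b=3); 3→4: 2·4^4 + 2·4^2 + 2·4 + 2 = 554; 554−1 = 553
i=2: 553 = 2·4^4 + 2·4^2 + 2·4 + 1 (b=4); 4→5: 2·5^5 + 2·5^2 + 2·5 + 1 = 6311; 6311−1 = 6310

553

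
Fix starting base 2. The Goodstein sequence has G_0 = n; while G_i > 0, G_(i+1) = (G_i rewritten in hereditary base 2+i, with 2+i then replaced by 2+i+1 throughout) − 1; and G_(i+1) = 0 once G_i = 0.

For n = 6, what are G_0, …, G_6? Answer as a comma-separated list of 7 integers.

step 0: 6 = 2^2 + 2; sub 3 for 2: 3^3 + 3; = 30; G_1 = 30−1 = 29
step 1: 29 = 3^3 + 2; sub 4 for 3: 4^4 + 2; = 258; G_2 = 258−1 = 257
step 2: 257 = 4^4 + 1; sub 5 for 4: 5^5 + 1; = 3126; G_3 = 3126−1 = 3125
step 3: 3125 = 5^5; sub 6 for 5: 6^6; = 46656; G_4 = 46656−1 = 46655
step 4: 46655 = 5·6^5 + 5·6^4 + 5·6^3 + 5·6^2 + 5·6 + 5; sub 7 for 6: 5·7^5 + 5·7^4 + 5·7^3 + 5·7^2 + 5·7 + 5; = 98040; G_5 = 98040−1 = 98039
step 5: 98039 = 5·7^5 + 5·7^4 + 5·7^3 + 5·7^2 + 5·7 + 4; sub 8 for 7: 5·8^5 + 5·8^4 + 5·8^3 + 5·8^2 + 5·8 + 4; = 187244; G_6 = 187244−1 = 187243

6, 29, 257, 3125, 46655, 98039, 187243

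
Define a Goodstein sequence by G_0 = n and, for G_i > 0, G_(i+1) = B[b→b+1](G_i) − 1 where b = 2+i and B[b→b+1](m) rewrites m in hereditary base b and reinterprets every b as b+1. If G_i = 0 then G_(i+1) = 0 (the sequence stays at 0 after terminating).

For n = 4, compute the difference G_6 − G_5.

30

G_0=4  [base 2] 2^2  →[2↦3]→  3^3 = 27  −1 ⇒ G_1=26
G_1=26  [base 3] 2·3^2 + 2·3 + 2  →[3↦4]→  2·4^2 + 2·4 + 2 = 42  −1 ⇒ G_2=41
G_2=41  [base 4] 2·4^2 + 2·4 + 1  →[4↦5]→  2·5^2 + 2·5 + 1 = 61  −1 ⇒ G_3=60
G_3=60  [base 5] 2·5^2 + 2·5  →[5↦6]→  2·6^2 + 2·6 = 84  −1 ⇒ G_4=83
G_4=83  [base 6] 2·6^2 + 6 + 5  →[6↦7]→  2·7^2 + 7 + 5 = 110  −1 ⇒ G_5=109
G_5=109  [base 7] 2·7^2 + 7 + 4  →[7↦8]→  2·8^2 + 8 + 4 = 140  −1 ⇒ G_6=139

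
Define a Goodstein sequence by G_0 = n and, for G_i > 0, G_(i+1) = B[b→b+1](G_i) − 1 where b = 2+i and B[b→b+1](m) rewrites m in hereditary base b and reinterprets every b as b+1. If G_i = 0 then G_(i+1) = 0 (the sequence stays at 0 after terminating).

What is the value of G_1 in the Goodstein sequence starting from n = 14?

G_0=14  [base 2] 2^(2 + 1) + 2^2 + 2  →[2↦3]→  3^(3 + 1) + 3^3 + 3 = 111  −1 ⇒ G_1=110
G_1=110  [base 3] 3^(3 + 1) + 3^3 + 2  →[3↦4]→  4^(4 + 1) + 4^4 + 2 = 1282  −1 ⇒ G_2=1281

110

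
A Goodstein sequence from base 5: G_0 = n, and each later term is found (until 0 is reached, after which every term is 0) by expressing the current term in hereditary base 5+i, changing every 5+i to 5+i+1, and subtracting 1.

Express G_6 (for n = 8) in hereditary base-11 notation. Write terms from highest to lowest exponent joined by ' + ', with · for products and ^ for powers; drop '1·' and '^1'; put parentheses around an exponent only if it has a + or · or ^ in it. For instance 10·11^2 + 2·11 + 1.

step 0: 8 = 5 + 3; sub 6 for 5: 6 + 3; = 9; G_1 = 9−1 = 8
step 1: 8 = 6 + 2; sub 7 for 6: 7 + 2; = 9; G_2 = 9−1 = 8
step 2: 8 = 7 + 1; sub 8 for 7: 8 + 1; = 9; G_3 = 9−1 = 8
step 3: 8 = 8; sub 9 for 8: 9; = 9; G_4 = 9−1 = 8
step 4: 8 = 8; sub 10 for 9: 8; = 8; G_5 = 8−1 = 7
step 5: 7 = 7; sub 11 for 10: 7; = 7; G_6 = 7−1 = 6

6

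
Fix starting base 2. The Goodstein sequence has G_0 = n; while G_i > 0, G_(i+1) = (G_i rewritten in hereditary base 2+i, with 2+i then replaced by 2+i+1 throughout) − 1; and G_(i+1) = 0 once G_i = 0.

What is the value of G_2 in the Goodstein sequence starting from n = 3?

3

(0) 3|_2 = 2 + 1 ↦ 3 + 1|_3 = 4 ⇒ 3
(1) 3|_3 = 3 ↦ 4|_4 = 4 ⇒ 3
(2) 3|_4 = 3 ↦ 3|_5 = 3 ⇒ 2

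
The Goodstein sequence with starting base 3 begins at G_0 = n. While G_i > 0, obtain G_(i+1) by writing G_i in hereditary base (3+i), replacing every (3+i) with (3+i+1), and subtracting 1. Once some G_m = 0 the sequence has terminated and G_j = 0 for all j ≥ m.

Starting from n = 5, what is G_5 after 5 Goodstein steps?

step 0: 5 = 3 + 2; sub 4 for 3: 4 + 2; = 6; G_1 = 6−1 = 5
step 1: 5 = 4 + 1; sub 5 for 4: 5 + 1; = 6; G_2 = 6−1 = 5
step 2: 5 = 5; sub 6 for 5: 6; = 6; G_3 = 6−1 = 5
step 3: 5 = 5; sub 7 for 6: 5; = 5; G_4 = 5−1 = 4
step 4: 4 = 4; sub 8 for 7: 4; = 4; G_5 = 4−1 = 3
step 5: 3 = 3; sub 9 for 8: 3; = 3; G_6 = 3−1 = 2

3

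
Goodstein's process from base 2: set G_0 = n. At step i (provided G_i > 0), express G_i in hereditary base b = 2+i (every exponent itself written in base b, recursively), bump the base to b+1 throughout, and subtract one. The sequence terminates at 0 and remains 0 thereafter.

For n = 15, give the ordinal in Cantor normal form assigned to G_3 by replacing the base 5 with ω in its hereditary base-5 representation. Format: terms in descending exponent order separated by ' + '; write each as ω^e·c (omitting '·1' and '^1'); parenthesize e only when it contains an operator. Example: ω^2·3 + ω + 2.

[0] 15 ≡ 2^(2 + 1) + 2^2 + 2 + 1 (base 2). Lift 3: 112. −1: 111.
[1] 111 ≡ 3^(3 + 1) + 3^3 + 3 (base 3). Lift 4: 1284. −1: 1283.
[2] 1283 ≡ 4^(4 + 1) + 4^4 + 3 (base 4). Lift 5: 18753. −1: 18752.

ω^(ω + 1) + ω^ω + 2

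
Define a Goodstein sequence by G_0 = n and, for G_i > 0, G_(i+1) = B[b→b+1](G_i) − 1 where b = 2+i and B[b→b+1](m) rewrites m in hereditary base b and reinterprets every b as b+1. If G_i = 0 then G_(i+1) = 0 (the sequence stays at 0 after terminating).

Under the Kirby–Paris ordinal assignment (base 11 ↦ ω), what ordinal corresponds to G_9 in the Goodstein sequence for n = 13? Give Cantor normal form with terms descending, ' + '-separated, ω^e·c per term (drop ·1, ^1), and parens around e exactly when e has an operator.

ω^(ω + 1) + ω^3·3 + ω^2·3 + ω·2 + 4

step 0: 13 = 2^(2 + 1) + 2^2 + 1; sub 3 for 2: 3^(3 + 1) + 3^3 + 1; = 109; G_1 = 109−1 = 108
step 1: 108 = 3^(3 + 1) + 3^3; sub 4 for 3: 4^(4 + 1) + 4^4; = 1280; G_2 = 1280−1 = 1279
step 2: 1279 = 4^(4 + 1) + 3·4^3 + 3·4^2 + 3·4 + 3; sub 5 for 4: 5^(5 + 1) + 3·5^3 + 3·5^2 + 3·5 + 3; = 16093; G_3 = 16093−1 = 16092
step 3: 16092 = 5^(5 + 1) + 3·5^3 + 3·5^2 + 3·5 + 2; sub 6 for 5: 6^(6 + 1) + 3·6^3 + 3·6^2 + 3·6 + 2; = 280712; G_4 = 280712−1 = 280711
step 4: 280711 = 6^(6 + 1) + 3·6^3 + 3·6^2 + 3·6 + 1; sub 7 for 6: 7^(7 + 1) + 3·7^3 + 3·7^2 + 3·7 + 1; = 5765999; G_5 = 5765999−1 = 5765998
step 5: 5765998 = 7^(7 + 1) + 3·7^3 + 3·7^2 + 3·7; sub 8 for 7: 8^(8 + 1) + 3·8^3 + 3·8^2 + 3·8; = 134219480; G_6 = 134219480−1 = 134219479
step 6: 134219479 = 8^(8 + 1) + 3·8^3 + 3·8^2 + 2·8 + 7; sub 9 for 8: 9^(9 + 1) + 3·9^3 + 3·9^2 + 2·9 + 7; = 3486786856; G_7 = 3486786856−1 = 3486786855
step 7: 3486786855 = 9^(9 + 1) + 3·9^3 + 3·9^2 + 2·9 + 6; sub 10 for 9: 10^(10 + 1) + 3·10^3 + 3·10^2 + 2·10 + 6; = 100000003326; G_8 = 100000003326−1 = 100000003325
step 8: 100000003325 = 10^(10 + 1) + 3·10^3 + 3·10^2 + 2·10 + 5; sub 11 for 10: 11^(11 + 1) + 3·11^3 + 3·11^2 + 2·11 + 5; = 3138428381104; G_9 = 3138428381104−1 = 3138428381103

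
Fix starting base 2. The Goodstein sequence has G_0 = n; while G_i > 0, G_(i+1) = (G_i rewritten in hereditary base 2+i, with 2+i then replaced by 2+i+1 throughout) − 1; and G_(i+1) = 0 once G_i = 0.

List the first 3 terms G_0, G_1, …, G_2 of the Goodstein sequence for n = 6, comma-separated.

i=0: 6 = 2^2 + 2 (b=2); 2→3: 3^3 + 3 = 30; 30−1 = 29
i=1: 29 = 3^3 + 2 (b=3); 3→4: 4^4 + 2 = 258; 258−1 = 257

6, 29, 257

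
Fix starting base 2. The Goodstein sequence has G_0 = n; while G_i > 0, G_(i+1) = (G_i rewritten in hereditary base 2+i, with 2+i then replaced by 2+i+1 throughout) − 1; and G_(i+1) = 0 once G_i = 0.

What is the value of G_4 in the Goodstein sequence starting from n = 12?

280019

G_0 = 12. HB_2(12) = 2^(2 + 1) + 2^2. Bump = 108. G_1 = 107.
G_1 = 107. HB_3(107) = 3^(3 + 1) + 2·3^2 + 2·3 + 2. Bump = 1066. G_2 = 1065.
G_2 = 1065. HB_4(1065) = 4^(4 + 1) + 2·4^2 + 2·4 + 1. Bump = 15686. G_3 = 15685.
G_3 = 15685. HB_5(15685) = 5^(5 + 1) + 2·5^2 + 2·5. Bump = 280020. G_4 = 280019.
G_4 = 280019. HB_6(280019) = 6^(6 + 1) + 2·6^2 + 6 + 5. Bump = 5764911. G_5 = 5764910.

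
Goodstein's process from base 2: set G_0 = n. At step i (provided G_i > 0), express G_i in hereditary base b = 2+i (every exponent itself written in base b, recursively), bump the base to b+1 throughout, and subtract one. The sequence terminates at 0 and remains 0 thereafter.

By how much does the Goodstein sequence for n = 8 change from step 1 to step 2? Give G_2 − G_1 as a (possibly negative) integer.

base 2: 8 = 2^(2 + 1); at 3: 3^(3 + 1) = 81; next = 80
base 3: 80 = 2·3^3 + 2·3^2 + 2·3 + 2; at 4: 2·4^4 + 2·4^2 + 2·4 + 2 = 554; next = 553

473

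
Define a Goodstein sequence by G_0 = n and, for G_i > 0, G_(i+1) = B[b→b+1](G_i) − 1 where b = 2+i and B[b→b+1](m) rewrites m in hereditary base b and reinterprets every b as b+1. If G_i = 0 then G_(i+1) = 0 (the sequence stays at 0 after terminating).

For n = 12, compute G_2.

base 2: 12 = 2^(2 + 1) + 2^2; at 3: 3^(3 + 1) + 3^3 = 108; next = 107
base 3: 107 = 3^(3 + 1) + 2·3^2 + 2·3 + 2; at 4: 4^(4 + 1) + 2·4^2 + 2·4 + 2 = 1066; next = 1065
base 4: 1065 = 4^(4 + 1) + 2·4^2 + 2·4 + 1; at 5: 5^(5 + 1) + 2·5^2 + 2·5 + 1 = 15686; next = 15685

1065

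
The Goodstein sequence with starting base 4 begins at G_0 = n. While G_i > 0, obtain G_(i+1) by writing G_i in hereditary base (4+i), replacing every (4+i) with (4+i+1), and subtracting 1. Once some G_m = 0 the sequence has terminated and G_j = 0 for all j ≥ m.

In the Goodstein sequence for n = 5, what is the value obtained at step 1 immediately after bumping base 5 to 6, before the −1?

6

5 —HB4→ 4 + 1 —bump→ 5 + 1 = 6 —(−1)→ 5
5 —HB5→ 5 —bump→ 6 = 6 —(−1)→ 5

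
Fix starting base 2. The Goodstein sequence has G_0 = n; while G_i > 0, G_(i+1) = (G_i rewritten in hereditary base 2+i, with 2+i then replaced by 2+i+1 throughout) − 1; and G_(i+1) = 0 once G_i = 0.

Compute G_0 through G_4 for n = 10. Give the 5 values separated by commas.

10, 83, 1025, 15625, 279935

(0) 10|_2 = 2^(2 + 1) + 2 ↦ 3^(3 + 1) + 3|_3 = 84 ⇒ 83
(1) 83|_3 = 3^(3 + 1) + 2 ↦ 4^(4 + 1) + 2|_4 = 1026 ⇒ 1025
(2) 1025|_4 = 4^(4 + 1) + 1 ↦ 5^(5 + 1) + 1|_5 = 15626 ⇒ 15625
(3) 15625|_5 = 5^(5 + 1) ↦ 6^(6 + 1)|_6 = 279936 ⇒ 279935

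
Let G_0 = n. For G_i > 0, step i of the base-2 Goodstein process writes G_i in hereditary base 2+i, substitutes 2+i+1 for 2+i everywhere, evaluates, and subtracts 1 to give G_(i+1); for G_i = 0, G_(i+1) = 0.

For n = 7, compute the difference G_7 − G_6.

20888664

(0) 7|_2 = 2^2 + 2 + 1 ↦ 3^3 + 3 + 1|_3 = 31 ⇒ 30
(1) 30|_3 = 3^3 + 3 ↦ 4^4 + 4|_4 = 260 ⇒ 259
(2) 259|_4 = 4^4 + 3 ↦ 5^5 + 3|_5 = 3128 ⇒ 3127
(3) 3127|_5 = 5^5 + 2 ↦ 6^6 + 2|_6 = 46658 ⇒ 46657
(4) 46657|_6 = 6^6 + 1 ↦ 7^7 + 1|_7 = 823544 ⇒ 823543
(5) 823543|_7 = 7^7 ↦ 8^8|_8 = 16777216 ⇒ 16777215
(6) 16777215|_8 = 7·8^7 + 7·8^6 + 7·8^5 + 7·8^4 + 7·8^3 + 7·8^2 + 7·8 + 7 ↦ 7·9^7 + 7·9^6 + 7·9^5 + 7·9^4 + 7·9^3 + 7·9^2 + 7·9 + 7|_9 = 37665880 ⇒ 37665879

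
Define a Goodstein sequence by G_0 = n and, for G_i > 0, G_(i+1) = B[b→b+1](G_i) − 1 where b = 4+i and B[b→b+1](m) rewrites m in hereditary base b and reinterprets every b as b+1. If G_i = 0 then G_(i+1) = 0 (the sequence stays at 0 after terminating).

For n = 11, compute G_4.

G_0 = 11. HB_4(11) = 2·4 + 3. Bump = 13. G_1 = 12.
G_1 = 12. HB_5(12) = 2·5 + 2. Bump = 14. G_2 = 13.
G_2 = 13. HB_6(13) = 2·6 + 1. Bump = 15. G_3 = 14.
G_3 = 14. HB_7(14) = 2·7. Bump = 16. G_4 = 15.
G_4 = 15. HB_8(15) = 8 + 7. Bump = 16. G_5 = 15.

15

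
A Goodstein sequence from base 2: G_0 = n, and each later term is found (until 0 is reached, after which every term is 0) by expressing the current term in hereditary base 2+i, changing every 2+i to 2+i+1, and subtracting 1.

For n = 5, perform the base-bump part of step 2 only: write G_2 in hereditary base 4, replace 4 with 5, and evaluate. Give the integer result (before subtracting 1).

468

base 2: 5 = 2^2 + 1; at 3: 3^3 + 1 = 28; next = 27
base 3: 27 = 3^3; at 4: 4^4 = 256; next = 255
base 4: 255 = 3·4^3 + 3·4^2 + 3·4 + 3; at 5: 3·5^3 + 3·5^2 + 3·5 + 3 = 468; next = 467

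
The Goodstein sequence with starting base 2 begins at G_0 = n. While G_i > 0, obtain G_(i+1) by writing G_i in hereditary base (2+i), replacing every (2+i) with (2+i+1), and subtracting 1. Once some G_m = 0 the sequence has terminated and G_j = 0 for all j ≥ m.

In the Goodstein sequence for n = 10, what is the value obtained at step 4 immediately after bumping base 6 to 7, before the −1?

G_0=10  [base 2] 2^(2 + 1) + 2  →[2↦3]→  3^(3 + 1) + 3 = 84  −1 ⇒ G_1=83
G_1=83  [base 3] 3^(3 + 1) + 2  →[3↦4]→  4^(4 + 1) + 2 = 1026  −1 ⇒ G_2=1025
G_2=1025  [base 4] 4^(4 + 1) + 1  →[4↦5]→  5^(5 + 1) + 1 = 15626  −1 ⇒ G_3=15625
G_3=15625  [base 5] 5^(5 + 1)  →[5↦6]→  6^(6 + 1) = 279936  −1 ⇒ G_4=279935

4215755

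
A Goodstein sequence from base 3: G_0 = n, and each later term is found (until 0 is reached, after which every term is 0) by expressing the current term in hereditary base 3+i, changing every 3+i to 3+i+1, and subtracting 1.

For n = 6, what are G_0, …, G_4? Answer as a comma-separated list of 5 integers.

6, 7, 7, 7, 7

i=0: 6 = 2·3 (b=3); 3→4: 2·4 = 8; 8−1 = 7
i=1: 7 = 4 + 3 (b=4); 4→5: 5 + 3 = 8; 8−1 = 7
i=2: 7 = 5 + 2 (b=5); 5→6: 6 + 2 = 8; 8−1 = 7
i=3: 7 = 6 + 1 (b=6); 6→7: 7 + 1 = 8; 8−1 = 7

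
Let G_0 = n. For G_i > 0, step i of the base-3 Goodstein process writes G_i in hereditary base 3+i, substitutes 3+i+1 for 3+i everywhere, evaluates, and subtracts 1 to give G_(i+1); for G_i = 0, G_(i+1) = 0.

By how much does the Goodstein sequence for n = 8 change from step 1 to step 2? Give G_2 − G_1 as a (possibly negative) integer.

(0) 8|_3 = 2·3 + 2 ↦ 2·4 + 2|_4 = 10 ⇒ 9
(1) 9|_4 = 2·4 + 1 ↦ 2·5 + 1|_5 = 11 ⇒ 10

1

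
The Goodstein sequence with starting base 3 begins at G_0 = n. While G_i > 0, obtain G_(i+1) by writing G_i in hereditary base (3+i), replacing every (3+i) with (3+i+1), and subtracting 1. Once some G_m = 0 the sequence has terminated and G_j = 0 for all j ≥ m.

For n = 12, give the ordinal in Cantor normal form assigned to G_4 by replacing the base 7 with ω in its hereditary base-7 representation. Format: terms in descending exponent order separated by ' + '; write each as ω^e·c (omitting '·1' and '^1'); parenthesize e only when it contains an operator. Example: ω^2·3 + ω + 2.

ω^2

(0) 12|_3 = 3^2 + 3 ↦ 4^2 + 4|_4 = 20 ⇒ 19
(1) 19|_4 = 4^2 + 3 ↦ 5^2 + 3|_5 = 28 ⇒ 27
(2) 27|_5 = 5^2 + 2 ↦ 6^2 + 2|_6 = 38 ⇒ 37
(3) 37|_6 = 6^2 + 1 ↦ 7^2 + 1|_7 = 50 ⇒ 49
(4) 49|_7 = 7^2 ↦ 8^2|_8 = 64 ⇒ 63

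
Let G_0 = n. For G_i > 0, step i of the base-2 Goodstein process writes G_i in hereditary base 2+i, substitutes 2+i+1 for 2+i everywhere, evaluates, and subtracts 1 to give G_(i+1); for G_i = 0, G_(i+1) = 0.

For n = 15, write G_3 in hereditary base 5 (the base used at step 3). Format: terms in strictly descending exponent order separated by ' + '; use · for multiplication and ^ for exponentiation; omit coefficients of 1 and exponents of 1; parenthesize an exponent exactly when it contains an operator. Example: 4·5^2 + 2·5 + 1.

5^(5 + 1) + 5^5 + 2

[0] 15 ≡ 2^(2 + 1) + 2^2 + 2 + 1 (base 2). Lift 3: 112. −1: 111.
[1] 111 ≡ 3^(3 + 1) + 3^3 + 3 (base 3). Lift 4: 1284. −1: 1283.
[2] 1283 ≡ 4^(4 + 1) + 4^4 + 3 (base 4). Lift 5: 18753. −1: 18752.
[3] 18752 ≡ 5^(5 + 1) + 5^5 + 2 (base 5). Lift 6: 326594. −1: 326593.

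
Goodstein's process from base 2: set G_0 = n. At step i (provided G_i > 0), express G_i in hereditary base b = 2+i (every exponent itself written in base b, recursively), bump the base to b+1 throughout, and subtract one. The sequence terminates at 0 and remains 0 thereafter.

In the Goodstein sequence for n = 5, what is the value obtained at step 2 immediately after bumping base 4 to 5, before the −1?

468

G_0 = 5. HB_2(5) = 2^2 + 1. Bump = 28. G_1 = 27.
G_1 = 27. HB_3(27) = 3^3. Bump = 256. G_2 = 255.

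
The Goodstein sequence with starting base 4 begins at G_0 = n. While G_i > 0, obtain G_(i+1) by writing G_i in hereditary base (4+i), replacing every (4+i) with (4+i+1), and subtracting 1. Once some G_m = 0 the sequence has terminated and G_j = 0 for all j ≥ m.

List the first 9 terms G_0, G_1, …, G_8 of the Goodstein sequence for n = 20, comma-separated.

G_0 = 20. HB_4(20) = 4^2 + 4. Bump = 30. G_1 = 29.
G_1 = 29. HB_5(29) = 5^2 + 4. Bump = 40. G_2 = 39.
G_2 = 39. HB_6(39) = 6^2 + 3. Bump = 52. G_3 = 51.
G_3 = 51. HB_7(51) = 7^2 + 2. Bump = 66. G_4 = 65.
G_4 = 65. HB_8(65) = 8^2 + 1. Bump = 82. G_5 = 81.
G_5 = 81. HB_9(81) = 9^2. Bump = 100. G_6 = 99.
G_6 = 99. HB_10(99) = 9·10 + 9. Bump = 108. G_7 = 107.
G_7 = 107. HB_11(107) = 9·11 + 8. Bump = 116. G_8 = 115.

20, 29, 39, 51, 65, 81, 99, 107, 115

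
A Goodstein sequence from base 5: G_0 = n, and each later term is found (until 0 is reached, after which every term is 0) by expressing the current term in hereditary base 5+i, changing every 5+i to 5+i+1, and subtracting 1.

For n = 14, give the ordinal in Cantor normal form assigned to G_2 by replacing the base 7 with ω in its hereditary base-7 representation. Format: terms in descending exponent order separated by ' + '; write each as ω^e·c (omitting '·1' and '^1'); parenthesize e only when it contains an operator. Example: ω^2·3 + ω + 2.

14 —HB5→ 2·5 + 4 —bump→ 2·6 + 4 = 16 —(−1)→ 15
15 —HB6→ 2·6 + 3 —bump→ 2·7 + 3 = 17 —(−1)→ 16
16 —HB7→ 2·7 + 2 —bump→ 2·8 + 2 = 18 —(−1)→ 17

ω·2 + 2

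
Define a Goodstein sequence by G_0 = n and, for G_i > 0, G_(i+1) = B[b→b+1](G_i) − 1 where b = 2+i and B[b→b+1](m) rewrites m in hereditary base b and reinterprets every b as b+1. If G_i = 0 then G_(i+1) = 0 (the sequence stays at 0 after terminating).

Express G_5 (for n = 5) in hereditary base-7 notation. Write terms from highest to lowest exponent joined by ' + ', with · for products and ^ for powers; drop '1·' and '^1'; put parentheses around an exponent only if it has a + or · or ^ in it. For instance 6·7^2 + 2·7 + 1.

G_0 = 5. HB_2(5) = 2^2 + 1. Bump = 28. G_1 = 27.
G_1 = 27. HB_3(27) = 3^3. Bump = 256. G_2 = 255.
G_2 = 255. HB_4(255) = 3·4^3 + 3·4^2 + 3·4 + 3. Bump = 468. G_3 = 467.
G_3 = 467. HB_5(467) = 3·5^3 + 3·5^2 + 3·5 + 2. Bump = 776. G_4 = 775.
G_4 = 775. HB_6(775) = 3·6^3 + 3·6^2 + 3·6 + 1. Bump = 1198. G_5 = 1197.
G_5 = 1197. HB_7(1197) = 3·7^3 + 3·7^2 + 3·7. Bump = 1752. G_6 = 1751.

3·7^3 + 3·7^2 + 3·7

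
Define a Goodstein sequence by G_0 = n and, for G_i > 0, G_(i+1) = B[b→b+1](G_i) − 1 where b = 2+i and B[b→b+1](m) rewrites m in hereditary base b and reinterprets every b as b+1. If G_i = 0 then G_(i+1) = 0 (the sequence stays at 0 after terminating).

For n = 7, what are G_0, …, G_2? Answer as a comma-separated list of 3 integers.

base 2: 7 = 2^2 + 2 + 1; at 3: 3^3 + 3 + 1 = 31; next = 30
base 3: 30 = 3^3 + 3; at 4: 4^4 + 4 = 260; next = 259

7, 30, 259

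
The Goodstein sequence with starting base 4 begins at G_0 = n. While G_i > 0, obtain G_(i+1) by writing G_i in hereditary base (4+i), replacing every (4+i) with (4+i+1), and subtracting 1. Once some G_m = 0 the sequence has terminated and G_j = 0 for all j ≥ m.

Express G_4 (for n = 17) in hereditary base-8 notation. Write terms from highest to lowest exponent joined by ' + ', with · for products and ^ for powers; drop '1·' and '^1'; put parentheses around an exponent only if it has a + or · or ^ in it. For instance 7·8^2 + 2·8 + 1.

base 4: 17 = 4^2 + 1; at 5: 5^2 + 1 = 26; next = 25
base 5: 25 = 5^2; at 6: 6^2 = 36; next = 35
base 6: 35 = 5·6 + 5; at 7: 5·7 + 5 = 40; next = 39
base 7: 39 = 5·7 + 4; at 8: 5·8 + 4 = 44; next = 43
base 8: 43 = 5·8 + 3; at 9: 5·9 + 3 = 48; next = 47

5·8 + 3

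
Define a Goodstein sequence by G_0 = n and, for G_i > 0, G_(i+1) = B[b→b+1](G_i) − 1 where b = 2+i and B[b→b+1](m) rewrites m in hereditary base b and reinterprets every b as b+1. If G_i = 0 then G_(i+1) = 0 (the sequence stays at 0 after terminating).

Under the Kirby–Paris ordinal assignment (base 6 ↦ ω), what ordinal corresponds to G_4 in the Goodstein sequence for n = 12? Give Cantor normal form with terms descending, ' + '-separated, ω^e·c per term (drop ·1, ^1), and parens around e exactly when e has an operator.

ω^(ω + 1) + ω^2·2 + ω + 5

i=0: 12 = 2^(2 + 1) + 2^2 (b=2); 2→3: 3^(3 + 1) + 3^3 = 108; 108−1 = 107
i=1: 107 = 3^(3 + 1) + 2·3^2 + 2·3 + 2 (b=3); 3→4: 4^(4 + 1) + 2·4^2 + 2·4 + 2 = 1066; 1066−1 = 1065
i=2: 1065 = 4^(4 + 1) + 2·4^2 + 2·4 + 1 (b=4); 4→5: 5^(5 + 1) + 2·5^2 + 2·5 + 1 = 15686; 15686−1 = 15685
i=3: 15685 = 5^(5 + 1) + 2·5^2 + 2·5 (b=5); 5→6: 6^(6 + 1) + 2·6^2 + 2·6 = 280020; 280020−1 = 280019
i=4: 280019 = 6^(6 + 1) + 2·6^2 + 6 + 5 (b=6); 6→7: 7^(7 + 1) + 2·7^2 + 7 + 5 = 5764911; 5764911−1 = 5764910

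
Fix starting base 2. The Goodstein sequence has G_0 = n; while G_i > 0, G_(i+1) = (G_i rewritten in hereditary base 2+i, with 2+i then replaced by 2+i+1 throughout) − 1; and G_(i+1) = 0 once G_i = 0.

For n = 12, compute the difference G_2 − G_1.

step 0: 12 = 2^(2 + 1) + 2^2; sub 3 for 2: 3^(3 + 1) + 3^3; = 108; G_1 = 108−1 = 107
step 1: 107 = 3^(3 + 1) + 2·3^2 + 2·3 + 2; sub 4 for 3: 4^(4 + 1) + 2·4^2 + 2·4 + 2; = 1066; G_2 = 1066−1 = 1065

958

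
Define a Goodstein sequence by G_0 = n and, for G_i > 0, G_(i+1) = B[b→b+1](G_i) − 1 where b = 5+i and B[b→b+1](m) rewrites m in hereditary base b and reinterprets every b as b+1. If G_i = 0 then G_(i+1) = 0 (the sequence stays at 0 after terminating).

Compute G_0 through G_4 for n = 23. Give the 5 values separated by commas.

base 5: 23 = 4·5 + 3; at 6: 4·6 + 3 = 27; next = 26
base 6: 26 = 4·6 + 2; at 7: 4·7 + 2 = 30; next = 29
base 7: 29 = 4·7 + 1; at 8: 4·8 + 1 = 33; next = 32
base 8: 32 = 4·8; at 9: 4·9 = 36; next = 35

23, 26, 29, 32, 35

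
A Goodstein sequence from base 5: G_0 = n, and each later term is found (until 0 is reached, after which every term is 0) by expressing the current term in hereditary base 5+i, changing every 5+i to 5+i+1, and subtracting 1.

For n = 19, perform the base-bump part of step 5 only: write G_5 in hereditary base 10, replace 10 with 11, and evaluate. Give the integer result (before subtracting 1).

(0) 19|_5 = 3·5 + 4 ↦ 3·6 + 4|_6 = 22 ⇒ 21
(1) 21|_6 = 3·6 + 3 ↦ 3·7 + 3|_7 = 24 ⇒ 23
(2) 23|_7 = 3·7 + 2 ↦ 3·8 + 2|_8 = 26 ⇒ 25
(3) 25|_8 = 3·8 + 1 ↦ 3·9 + 1|_9 = 28 ⇒ 27
(4) 27|_9 = 3·9 ↦ 3·10|_10 = 30 ⇒ 29
(5) 29|_10 = 2·10 + 9 ↦ 2·11 + 9|_11 = 31 ⇒ 30

31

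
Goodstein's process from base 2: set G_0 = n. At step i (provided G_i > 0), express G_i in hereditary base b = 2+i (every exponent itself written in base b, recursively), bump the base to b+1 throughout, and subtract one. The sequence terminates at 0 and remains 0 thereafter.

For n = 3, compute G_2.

step 0: 3 = 2 + 1; sub 3 for 2: 3 + 1; = 4; G_1 = 4−1 = 3
step 1: 3 = 3; sub 4 for 3: 4; = 4; G_2 = 4−1 = 3

3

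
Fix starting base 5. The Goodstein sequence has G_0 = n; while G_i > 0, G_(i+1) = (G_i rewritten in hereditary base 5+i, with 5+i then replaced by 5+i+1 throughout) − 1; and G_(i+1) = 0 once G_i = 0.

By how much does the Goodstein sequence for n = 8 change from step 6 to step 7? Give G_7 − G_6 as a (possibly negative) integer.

(0) 8|_5 = 5 + 3 ↦ 6 + 3|_6 = 9 ⇒ 8
(1) 8|_6 = 6 + 2 ↦ 7 + 2|_7 = 9 ⇒ 8
(2) 8|_7 = 7 + 1 ↦ 8 + 1|_8 = 9 ⇒ 8
(3) 8|_8 = 8 ↦ 9|_9 = 9 ⇒ 8
(4) 8|_9 = 8 ↦ 8|_10 = 8 ⇒ 7
(5) 7|_10 = 7 ↦ 7|_11 = 7 ⇒ 6
(6) 6|_11 = 6 ↦ 6|_12 = 6 ⇒ 5

-1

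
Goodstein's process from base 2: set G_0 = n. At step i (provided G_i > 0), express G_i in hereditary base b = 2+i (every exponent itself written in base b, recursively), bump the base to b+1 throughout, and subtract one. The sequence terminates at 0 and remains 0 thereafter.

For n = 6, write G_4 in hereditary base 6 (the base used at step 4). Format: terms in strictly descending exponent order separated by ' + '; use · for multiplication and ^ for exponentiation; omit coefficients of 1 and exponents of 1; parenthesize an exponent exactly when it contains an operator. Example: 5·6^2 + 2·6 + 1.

[0] 6 ≡ 2^2 + 2 (base 2). Lift 3: 30. −1: 29.
[1] 29 ≡ 3^3 + 2 (base 3). Lift 4: 258. −1: 257.
[2] 257 ≡ 4^4 + 1 (base 4). Lift 5: 3126. −1: 3125.
[3] 3125 ≡ 5^5 (base 5). Lift 6: 46656. −1: 46655.
[4] 46655 ≡ 5·6^5 + 5·6^4 + 5·6^3 + 5·6^2 + 5·6 + 5 (base 6). Lift 7: 98040. −1: 98039.

5·6^5 + 5·6^4 + 5·6^3 + 5·6^2 + 5·6 + 5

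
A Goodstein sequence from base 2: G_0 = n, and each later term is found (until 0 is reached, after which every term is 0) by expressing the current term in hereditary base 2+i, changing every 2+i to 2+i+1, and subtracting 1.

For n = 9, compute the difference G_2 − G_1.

(0) 9|_2 = 2^(2 + 1) + 1 ↦ 3^(3 + 1) + 1|_3 = 82 ⇒ 81
(1) 81|_3 = 3^(3 + 1) ↦ 4^(4 + 1)|_4 = 1024 ⇒ 1023

942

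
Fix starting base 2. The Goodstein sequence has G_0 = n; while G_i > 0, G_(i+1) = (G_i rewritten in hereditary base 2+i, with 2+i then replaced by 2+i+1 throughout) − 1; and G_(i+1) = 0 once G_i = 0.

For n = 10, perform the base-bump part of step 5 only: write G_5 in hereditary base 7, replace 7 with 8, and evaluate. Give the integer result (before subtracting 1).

base 2: 10 = 2^(2 + 1) + 2; at 3: 3^(3 + 1) + 3 = 84; next = 83
base 3: 83 = 3^(3 + 1) + 2; at 4: 4^(4 + 1) + 2 = 1026; next = 1025
base 4: 1025 = 4^(4 + 1) + 1; at 5: 5^(5 + 1) + 1 = 15626; next = 15625
base 5: 15625 = 5^(5 + 1); at 6: 6^(6 + 1) = 279936; next = 279935
base 6: 279935 = 5·6^6 + 5·6^5 + 5·6^4 + 5·6^3 + 5·6^2 + 5·6 + 5; at 7: 5·7^7 + 5·7^5 + 5·7^4 + 5·7^3 + 5·7^2 + 5·7 + 5 = 4215755; next = 4215754

84073324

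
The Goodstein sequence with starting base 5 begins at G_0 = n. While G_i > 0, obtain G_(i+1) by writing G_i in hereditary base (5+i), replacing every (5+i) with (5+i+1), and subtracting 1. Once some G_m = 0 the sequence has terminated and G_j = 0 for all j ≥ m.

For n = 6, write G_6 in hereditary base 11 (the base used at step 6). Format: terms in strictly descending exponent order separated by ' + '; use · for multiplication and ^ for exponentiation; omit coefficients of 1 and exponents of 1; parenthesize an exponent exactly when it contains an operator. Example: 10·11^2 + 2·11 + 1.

2

i=0: 6 = 5 + 1 (b=5); 5→6: 6 + 1 = 7; 7−1 = 6
i=1: 6 = 6 (b=6); 6→7: 7 = 7; 7−1 = 6
i=2: 6 = 6 (b=7); 7→8: 6 = 6; 6−1 = 5
i=3: 5 = 5 (b=8); 8→9: 5 = 5; 5−1 = 4
i=4: 4 = 4 (b=9); 9→10: 4 = 4; 4−1 = 3
i=5: 3 = 3 (b=10); 10→11: 3 = 3; 3−1 = 2
i=6: 2 = 2 (b=11); 11→12: 2 = 2; 2−1 = 1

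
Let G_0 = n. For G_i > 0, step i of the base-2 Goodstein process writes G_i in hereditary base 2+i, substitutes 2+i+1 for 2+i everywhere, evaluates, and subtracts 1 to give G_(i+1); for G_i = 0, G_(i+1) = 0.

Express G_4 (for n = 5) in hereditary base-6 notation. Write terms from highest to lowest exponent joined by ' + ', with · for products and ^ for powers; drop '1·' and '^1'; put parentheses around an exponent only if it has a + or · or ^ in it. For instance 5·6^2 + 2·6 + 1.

[0] 5 ≡ 2^2 + 1 (base 2). Lift 3: 28. −1: 27.
[1] 27 ≡ 3^3 (base 3). Lift 4: 256. −1: 255.
[2] 255 ≡ 3·4^3 + 3·4^2 + 3·4 + 3 (base 4). Lift 5: 468. −1: 467.
[3] 467 ≡ 3·5^3 + 3·5^2 + 3·5 + 2 (base 5). Lift 6: 776. −1: 775.
[4] 775 ≡ 3·6^3 + 3·6^2 + 3·6 + 1 (base 6). Lift 7: 1198. −1: 1197.

3·6^3 + 3·6^2 + 3·6 + 1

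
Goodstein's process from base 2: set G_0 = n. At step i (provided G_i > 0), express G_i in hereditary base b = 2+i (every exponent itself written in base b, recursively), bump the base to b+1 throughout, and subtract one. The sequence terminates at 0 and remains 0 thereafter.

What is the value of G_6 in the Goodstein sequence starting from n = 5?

i=0: 5 = 2^2 + 1 (b=2); 2→3: 3^3 + 1 = 28; 28−1 = 27
i=1: 27 = 3^3 (b=3); 3→4: 4^4 = 256; 256−1 = 255
i=2: 255 = 3·4^3 + 3·4^2 + 3·4 + 3 (b=4); 4→5: 3·5^3 + 3·5^2 + 3·5 + 3 = 468; 468−1 = 467
i=3: 467 = 3·5^3 + 3·5^2 + 3·5 + 2 (b=5); 5→6: 3·6^3 + 3·6^2 + 3·6 + 2 = 776; 776−1 = 775
i=4: 775 = 3·6^3 + 3·6^2 + 3·6 + 1 (b=6); 6→7: 3·7^3 + 3·7^2 + 3·7 + 1 = 1198; 1198−1 = 1197
i=5: 1197 = 3·7^3 + 3·7^2 + 3·7 (b=7); 7→8: 3·8^3 + 3·8^2 + 3·8 = 1752; 1752−1 = 1751
i=6: 1751 = 3·8^3 + 3·8^2 + 2·8 + 7 (b=8); 8→9: 3·9^3 + 3·9^2 + 2·9 + 7 = 2455; 2455−1 = 2454

1751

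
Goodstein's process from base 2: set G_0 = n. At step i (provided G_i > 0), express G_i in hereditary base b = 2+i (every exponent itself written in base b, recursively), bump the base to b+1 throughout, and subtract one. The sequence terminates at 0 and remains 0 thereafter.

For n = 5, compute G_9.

4382

(0) 5|_2 = 2^2 + 1 ↦ 3^3 + 1|_3 = 28 ⇒ 27
(1) 27|_3 = 3^3 ↦ 4^4|_4 = 256 ⇒ 255
(2) 255|_4 = 3·4^3 + 3·4^2 + 3·4 + 3 ↦ 3·5^3 + 3·5^2 + 3·5 + 3|_5 = 468 ⇒ 467
(3) 467|_5 = 3·5^3 + 3·5^2 + 3·5 + 2 ↦ 3·6^3 + 3·6^2 + 3·6 + 2|_6 = 776 ⇒ 775
(4) 775|_6 = 3·6^3 + 3·6^2 + 3·6 + 1 ↦ 3·7^3 + 3·7^2 + 3·7 + 1|_7 = 1198 ⇒ 1197
(5) 1197|_7 = 3·7^3 + 3·7^2 + 3·7 ↦ 3·8^3 + 3·8^2 + 3·8|_8 = 1752 ⇒ 1751
(6) 1751|_8 = 3·8^3 + 3·8^2 + 2·8 + 7 ↦ 3·9^3 + 3·9^2 + 2·9 + 7|_9 = 2455 ⇒ 2454
(7) 2454|_9 = 3·9^3 + 3·9^2 + 2·9 + 6 ↦ 3·10^3 + 3·10^2 + 2·10 + 6|_10 = 3326 ⇒ 3325
(8) 3325|_10 = 3·10^3 + 3·10^2 + 2·10 + 5 ↦ 3·11^3 + 3·11^2 + 2·11 + 5|_11 = 4383 ⇒ 4382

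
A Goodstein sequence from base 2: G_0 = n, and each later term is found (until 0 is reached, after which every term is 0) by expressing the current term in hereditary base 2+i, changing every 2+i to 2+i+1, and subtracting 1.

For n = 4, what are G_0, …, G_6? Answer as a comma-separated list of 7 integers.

(0) 4|_2 = 2^2 ↦ 3^3|_3 = 27 ⇒ 26
(1) 26|_3 = 2·3^2 + 2·3 + 2 ↦ 2·4^2 + 2·4 + 2|_4 = 42 ⇒ 41
(2) 41|_4 = 2·4^2 + 2·4 + 1 ↦ 2·5^2 + 2·5 + 1|_5 = 61 ⇒ 60
(3) 60|_5 = 2·5^2 + 2·5 ↦ 2·6^2 + 2·6|_6 = 84 ⇒ 83
(4) 83|_6 = 2·6^2 + 6 + 5 ↦ 2·7^2 + 7 + 5|_7 = 110 ⇒ 109
(5) 109|_7 = 2·7^2 + 7 + 4 ↦ 2·8^2 + 8 + 4|_8 = 140 ⇒ 139

4, 26, 41, 60, 83, 109, 139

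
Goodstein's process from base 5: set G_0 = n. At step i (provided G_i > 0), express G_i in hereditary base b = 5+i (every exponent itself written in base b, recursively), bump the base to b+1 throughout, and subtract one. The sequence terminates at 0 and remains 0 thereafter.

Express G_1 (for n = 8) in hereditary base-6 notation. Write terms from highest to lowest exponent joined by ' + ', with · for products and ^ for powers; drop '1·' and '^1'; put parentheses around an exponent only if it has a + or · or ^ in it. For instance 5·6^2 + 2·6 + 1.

6 + 2

step 0: 8 = 5 + 3; sub 6 for 5: 6 + 3; = 9; G_1 = 9−1 = 8
step 1: 8 = 6 + 2; sub 7 for 6: 7 + 2; = 9; G_2 = 9−1 = 8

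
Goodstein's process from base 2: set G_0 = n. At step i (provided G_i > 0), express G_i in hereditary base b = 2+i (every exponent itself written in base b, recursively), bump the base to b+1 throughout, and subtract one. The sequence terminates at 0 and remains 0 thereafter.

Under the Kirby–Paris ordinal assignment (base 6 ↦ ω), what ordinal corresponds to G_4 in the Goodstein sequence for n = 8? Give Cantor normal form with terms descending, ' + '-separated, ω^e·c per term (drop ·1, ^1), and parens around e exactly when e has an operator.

ω^ω·2 + ω^2·2 + ω + 5

i=0: 8 = 2^(2 + 1) (b=2); 2→3: 3^(3 + 1) = 81; 81−1 = 80
i=1: 80 = 2·3^3 + 2·3^2 + 2·3 + 2 (b=3); 3→4: 2·4^4 + 2·4^2 + 2·4 + 2 = 554; 554−1 = 553
i=2: 553 = 2·4^4 + 2·4^2 + 2·4 + 1 (b=4); 4→5: 2·5^5 + 2·5^2 + 2·5 + 1 = 6311; 6311−1 = 6310
i=3: 6310 = 2·5^5 + 2·5^2 + 2·5 (b=5); 5→6: 2·6^6 + 2·6^2 + 2·6 = 93396; 93396−1 = 93395
i=4: 93395 = 2·6^6 + 2·6^2 + 6 + 5 (b=6); 6→7: 2·7^7 + 2·7^2 + 7 + 5 = 1647196; 1647196−1 = 1647195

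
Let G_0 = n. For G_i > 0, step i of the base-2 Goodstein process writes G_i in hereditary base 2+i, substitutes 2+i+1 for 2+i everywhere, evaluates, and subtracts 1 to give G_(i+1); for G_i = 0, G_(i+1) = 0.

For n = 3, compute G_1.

base 2: 3 = 2 + 1; at 3: 3 + 1 = 4; next = 3
base 3: 3 = 3; at 4: 4 = 4; next = 3

3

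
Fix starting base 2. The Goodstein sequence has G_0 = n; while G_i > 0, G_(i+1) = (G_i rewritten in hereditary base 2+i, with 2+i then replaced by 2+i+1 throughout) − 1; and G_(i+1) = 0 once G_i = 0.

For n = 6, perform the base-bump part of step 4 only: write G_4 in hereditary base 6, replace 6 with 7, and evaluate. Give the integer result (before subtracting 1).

98040

i=0: 6 = 2^2 + 2 (b=2); 2→3: 3^3 + 3 = 30; 30−1 = 29
i=1: 29 = 3^3 + 2 (b=3); 3→4: 4^4 + 2 = 258; 258−1 = 257
i=2: 257 = 4^4 + 1 (b=4); 4→5: 5^5 + 1 = 3126; 3126−1 = 3125
i=3: 3125 = 5^5 (b=5); 5→6: 6^6 = 46656; 46656−1 = 46655
i=4: 46655 = 5·6^5 + 5·6^4 + 5·6^3 + 5·6^2 + 5·6 + 5 (b=6); 6→7: 5·7^5 + 5·7^4 + 5·7^3 + 5·7^2 + 5·7 + 5 = 98040; 98040−1 = 98039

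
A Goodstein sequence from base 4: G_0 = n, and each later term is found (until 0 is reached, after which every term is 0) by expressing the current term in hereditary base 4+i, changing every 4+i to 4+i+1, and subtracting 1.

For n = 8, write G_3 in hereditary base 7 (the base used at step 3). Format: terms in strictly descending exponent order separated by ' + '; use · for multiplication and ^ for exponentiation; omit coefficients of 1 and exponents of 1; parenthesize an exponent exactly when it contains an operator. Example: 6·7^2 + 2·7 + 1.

7 + 2

[0] 8 ≡ 2·4 (base 4). Lift 5: 10. −1: 9.
[1] 9 ≡ 5 + 4 (base 5). Lift 6: 10. −1: 9.
[2] 9 ≡ 6 + 3 (base 6). Lift 7: 10. −1: 9.
[3] 9 ≡ 7 + 2 (base 7). Lift 8: 10. −1: 9.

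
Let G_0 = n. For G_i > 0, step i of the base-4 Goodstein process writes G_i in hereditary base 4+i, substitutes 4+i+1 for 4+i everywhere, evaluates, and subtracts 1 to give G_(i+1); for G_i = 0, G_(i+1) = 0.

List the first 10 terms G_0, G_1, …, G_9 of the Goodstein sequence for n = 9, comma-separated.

9, 10, 11, 11, 11, 11, 11, 11, 11, 10

9 —HB4→ 2·4 + 1 —bump→ 2·5 + 1 = 11 —(−1)→ 10
10 —HB5→ 2·5 —bump→ 2·6 = 12 —(−1)→ 11
11 —HB6→ 6 + 5 —bump→ 7 + 5 = 12 —(−1)→ 11
11 —HB7→ 7 + 4 —bump→ 8 + 4 = 12 —(−1)→ 11
11 —HB8→ 8 + 3 —bump→ 9 + 3 = 12 —(−1)→ 11
11 —HB9→ 9 + 2 —bump→ 10 + 2 = 12 —(−1)→ 11
11 —HB10→ 10 + 1 —bump→ 11 + 1 = 12 —(−1)→ 11
11 —HB11→ 11 —bump→ 12 = 12 —(−1)→ 11
11 —HB12→ 11 —bump→ 11 = 11 —(−1)→ 10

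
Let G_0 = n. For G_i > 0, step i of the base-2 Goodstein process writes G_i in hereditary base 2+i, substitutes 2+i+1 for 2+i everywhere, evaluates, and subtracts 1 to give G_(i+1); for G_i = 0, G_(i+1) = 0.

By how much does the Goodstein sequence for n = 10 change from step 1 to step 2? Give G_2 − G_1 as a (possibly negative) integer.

942

i=0: 10 = 2^(2 + 1) + 2 (b=2); 2→3: 3^(3 + 1) + 3 = 84; 84−1 = 83
i=1: 83 = 3^(3 + 1) + 2 (b=3); 3→4: 4^(4 + 1) + 2 = 1026; 1026−1 = 1025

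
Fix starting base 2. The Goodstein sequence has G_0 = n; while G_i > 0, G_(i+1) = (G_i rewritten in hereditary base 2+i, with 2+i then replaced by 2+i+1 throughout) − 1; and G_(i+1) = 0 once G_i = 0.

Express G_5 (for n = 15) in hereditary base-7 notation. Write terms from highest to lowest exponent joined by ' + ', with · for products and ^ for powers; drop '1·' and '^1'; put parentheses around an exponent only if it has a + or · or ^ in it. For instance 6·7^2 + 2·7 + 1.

7^(7 + 1) + 7^7

i=0: 15 = 2^(2 + 1) + 2^2 + 2 + 1 (b=2); 2→3: 3^(3 + 1) + 3^3 + 3 + 1 = 112; 112−1 = 111
i=1: 111 = 3^(3 + 1) + 3^3 + 3 (b=3); 3→4: 4^(4 + 1) + 4^4 + 4 = 1284; 1284−1 = 1283
i=2: 1283 = 4^(4 + 1) + 4^4 + 3 (b=4); 4→5: 5^(5 + 1) + 5^5 + 3 = 18753; 18753−1 = 18752
i=3: 18752 = 5^(5 + 1) + 5^5 + 2 (b=5); 5→6: 6^(6 + 1) + 6^6 + 2 = 326594; 326594−1 = 326593
i=4: 326593 = 6^(6 + 1) + 6^6 + 1 (b=6); 6→7: 7^(7 + 1) + 7^7 + 1 = 6588345; 6588345−1 = 6588344
i=5: 6588344 = 7^(7 + 1) + 7^7 (b=7); 7→8: 8^(8 + 1) + 8^8 = 150994944; 150994944−1 = 150994943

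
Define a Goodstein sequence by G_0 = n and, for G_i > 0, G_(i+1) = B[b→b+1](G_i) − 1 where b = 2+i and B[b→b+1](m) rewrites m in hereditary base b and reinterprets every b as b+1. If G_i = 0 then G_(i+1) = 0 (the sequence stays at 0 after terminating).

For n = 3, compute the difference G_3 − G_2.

-1

i=0: 3 = 2 + 1 (b=2); 2→3: 3 + 1 = 4; 4−1 = 3
i=1: 3 = 3 (b=3); 3→4: 4 = 4; 4−1 = 3
i=2: 3 = 3 (b=4); 4→5: 3 = 3; 3−1 = 2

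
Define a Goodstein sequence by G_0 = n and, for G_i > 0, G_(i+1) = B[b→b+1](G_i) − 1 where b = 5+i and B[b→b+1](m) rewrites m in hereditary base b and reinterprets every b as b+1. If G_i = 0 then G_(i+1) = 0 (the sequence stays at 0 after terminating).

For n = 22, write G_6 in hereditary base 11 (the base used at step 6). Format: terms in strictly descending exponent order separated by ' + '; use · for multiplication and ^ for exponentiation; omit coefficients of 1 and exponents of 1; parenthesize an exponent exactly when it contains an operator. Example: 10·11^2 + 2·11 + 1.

G_0=22  [base 5] 4·5 + 2  →[5↦6]→  4·6 + 2 = 26  −1 ⇒ G_1=25
G_1=25  [base 6] 4·6 + 1  →[6↦7]→  4·7 + 1 = 29  −1 ⇒ G_2=28
G_2=28  [base 7] 4·7  →[7↦8]→  4·8 = 32  −1 ⇒ G_3=31
G_3=31  [base 8] 3·8 + 7  →[8↦9]→  3·9 + 7 = 34  −1 ⇒ G_4=33
G_4=33  [base 9] 3·9 + 6  →[9↦10]→  3·10 + 6 = 36  −1 ⇒ G_5=35
G_5=35  [base 10] 3·10 + 5  →[10↦11]→  3·11 + 5 = 38  −1 ⇒ G_6=37

3·11 + 4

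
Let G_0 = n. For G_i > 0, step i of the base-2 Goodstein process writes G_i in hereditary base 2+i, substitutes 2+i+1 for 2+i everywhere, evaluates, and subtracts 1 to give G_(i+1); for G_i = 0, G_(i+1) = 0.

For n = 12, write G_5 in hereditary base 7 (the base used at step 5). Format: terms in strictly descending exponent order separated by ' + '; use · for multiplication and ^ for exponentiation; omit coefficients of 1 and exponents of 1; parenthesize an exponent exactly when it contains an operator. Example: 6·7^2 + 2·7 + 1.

12 —HB2→ 2^(2 + 1) + 2^2 —bump→ 3^(3 + 1) + 3^3 = 108 —(−1)→ 107
107 —HB3→ 3^(3 + 1) + 2·3^2 + 2·3 + 2 —bump→ 4^(4 + 1) + 2·4^2 + 2·4 + 2 = 1066 —(−1)→ 1065
1065 —HB4→ 4^(4 + 1) + 2·4^2 + 2·4 + 1 —bump→ 5^(5 + 1) + 2·5^2 + 2·5 + 1 = 15686 —(−1)→ 15685
15685 —HB5→ 5^(5 + 1) + 2·5^2 + 2·5 —bump→ 6^(6 + 1) + 2·6^2 + 2·6 = 280020 —(−1)→ 280019
280019 —HB6→ 6^(6 + 1) + 2·6^2 + 6 + 5 —bump→ 7^(7 + 1) + 2·7^2 + 7 + 5 = 5764911 —(−1)→ 5764910
5764910 —HB7→ 7^(7 + 1) + 2·7^2 + 7 + 4 —bump→ 8^(8 + 1) + 2·8^2 + 8 + 4 = 134217868 —(−1)→ 134217867

7^(7 + 1) + 2·7^2 + 7 + 4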